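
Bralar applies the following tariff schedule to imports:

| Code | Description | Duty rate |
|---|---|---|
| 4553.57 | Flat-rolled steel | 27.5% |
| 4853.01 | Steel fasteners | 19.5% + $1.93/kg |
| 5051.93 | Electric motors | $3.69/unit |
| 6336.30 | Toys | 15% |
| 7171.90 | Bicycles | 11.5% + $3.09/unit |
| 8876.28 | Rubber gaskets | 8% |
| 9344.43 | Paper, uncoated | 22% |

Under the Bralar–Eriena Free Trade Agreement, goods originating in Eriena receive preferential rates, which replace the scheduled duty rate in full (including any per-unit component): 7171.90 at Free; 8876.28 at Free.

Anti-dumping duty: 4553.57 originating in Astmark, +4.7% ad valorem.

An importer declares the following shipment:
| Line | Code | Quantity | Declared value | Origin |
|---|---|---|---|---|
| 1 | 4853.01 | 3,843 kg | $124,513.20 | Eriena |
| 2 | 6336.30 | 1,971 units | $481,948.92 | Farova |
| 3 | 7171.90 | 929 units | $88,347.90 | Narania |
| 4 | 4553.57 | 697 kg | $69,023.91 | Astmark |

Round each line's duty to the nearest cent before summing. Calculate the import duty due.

Line 1 (4853.01, Eriena, 3,843 kg, $124,513.20):
Base rate for 4853.01 is 19.5% + $1.93/kg.
Origin Eriena is the FTA partner but 4853.01 is not on the preference list; base rate stands.
Duty = $124,513.20 × 19.5% + 3,843 × $1.93 = $31,697.06.
Line 2 (6336.30, Farova, 1,971 units, $481,948.92):
Base rate for 6336.30 is 15%.
Duty = $481,948.92 × 15% = $72,292.34.
Line 3 (7171.90, Narania, 929 units, $88,347.90):
Base rate for 7171.90 is 11.5% + $3.09/unit.
7171.90 has an FTA preferential rate, but origin Narania is not Eriena; base rate stands.
Duty = $88,347.90 × 11.5% + 929 × $3.09 = $13,030.62.
Line 4 (4553.57, Astmark, 697 kg, $69,023.91):
Base rate for 4553.57 is 27.5%.
Additional duty on 4553.57 from Astmark: +4.7%. Applied ad valorem rate: 27.5% + 4.7% = 32.2%.
Duty = $69,023.91 × 32.2% = $22,225.70.
Total = $31,697.06 + $72,292.34 + $13,030.62 + $22,225.70 = $139,245.72.

$139,245.72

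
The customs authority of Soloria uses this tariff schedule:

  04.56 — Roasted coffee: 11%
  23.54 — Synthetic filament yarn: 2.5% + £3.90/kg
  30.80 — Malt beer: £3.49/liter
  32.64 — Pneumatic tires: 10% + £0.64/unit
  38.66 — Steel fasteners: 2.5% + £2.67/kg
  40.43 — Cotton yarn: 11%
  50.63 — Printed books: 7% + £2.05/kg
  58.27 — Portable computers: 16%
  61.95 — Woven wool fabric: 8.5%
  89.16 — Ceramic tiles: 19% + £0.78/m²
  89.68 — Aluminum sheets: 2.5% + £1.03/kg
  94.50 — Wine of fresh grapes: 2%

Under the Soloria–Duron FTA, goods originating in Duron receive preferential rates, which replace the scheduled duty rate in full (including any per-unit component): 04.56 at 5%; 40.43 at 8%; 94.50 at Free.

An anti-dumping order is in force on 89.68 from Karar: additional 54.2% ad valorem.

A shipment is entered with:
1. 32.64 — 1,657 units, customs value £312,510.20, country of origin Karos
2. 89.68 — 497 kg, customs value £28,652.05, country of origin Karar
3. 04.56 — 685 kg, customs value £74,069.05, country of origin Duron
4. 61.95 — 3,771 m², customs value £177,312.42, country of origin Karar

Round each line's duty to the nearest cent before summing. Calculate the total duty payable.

£67,844.13

Line 1 (32.64, Karos, 1,657 units, £312,510.20):
Base rate for 32.64 is 10% + £0.64/unit.
Duty = £312,510.20 × 10% + 1,657 × £0.64 = £32,311.50.
Line 2 (89.68, Karar, 497 kg, £28,652.05):
Base rate for 89.68 is 2.5% + £1.03/kg.
Additional duty on 89.68 from Karar: +54.2%. Applied ad valorem rate: 2.5% + 54.2% = 56.7%.
Duty = £28,652.05 × 56.7% + 497 × £1.03 = £16,757.62.
Line 3 (04.56, Duron, 685 kg, £74,069.05):
Base rate for 04.56 is 11%.
Origin Duron qualifies under the Soloria–Duron agreement and 04.56 is covered: preferential rate 5% applies instead.
Duty = £74,069.05 × 5% = £3,703.45.
Line 4 (61.95, Karar, 3,771 m², £177,312.42):
Base rate for 61.95 is 8.5%.
Duty = £177,312.42 × 8.5% = £15,071.56.
Total = £32,311.50 + £16,757.62 + £3,703.45 + £15,071.56 = £67,844.13.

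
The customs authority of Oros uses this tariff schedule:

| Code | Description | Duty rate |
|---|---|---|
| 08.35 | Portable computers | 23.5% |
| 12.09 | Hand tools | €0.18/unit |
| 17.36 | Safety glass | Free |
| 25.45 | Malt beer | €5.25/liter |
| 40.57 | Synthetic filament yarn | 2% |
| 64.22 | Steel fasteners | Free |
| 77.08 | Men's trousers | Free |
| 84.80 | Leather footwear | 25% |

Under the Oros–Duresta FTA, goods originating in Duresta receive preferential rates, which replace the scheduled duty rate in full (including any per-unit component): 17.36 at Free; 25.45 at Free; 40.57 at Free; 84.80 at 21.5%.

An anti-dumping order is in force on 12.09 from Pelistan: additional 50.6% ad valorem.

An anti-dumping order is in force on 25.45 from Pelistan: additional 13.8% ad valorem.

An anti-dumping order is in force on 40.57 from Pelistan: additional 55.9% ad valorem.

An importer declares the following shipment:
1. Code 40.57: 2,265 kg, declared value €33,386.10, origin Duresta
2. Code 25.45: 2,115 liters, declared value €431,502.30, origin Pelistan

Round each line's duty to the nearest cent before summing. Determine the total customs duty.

€70,651.07

Line 1 (40.57, Duresta, 2,265 kg, €33,386.10):
Base rate for 40.57 is 2%.
Origin Duresta qualifies under the Oros–Duresta agreement and 40.57 is covered: preferential rate Free applies instead.
The additional-duty order on 40.57 targets Pelistan, not Duresta; it does not apply.
Duty = €33,386.10 × 0% = €0.00.
Line 2 (25.45, Pelistan, 2,115 liters, €431,502.30):
Base rate for 25.45 is €5.25/liter.
25.45 has an FTA preferential rate, but origin Pelistan is not Duresta; base rate stands.
Additional duty on 25.45 from Pelistan: +13.8% ad valorem. Applied ad valorem rate = 13.8%.
Duty = €431,502.30 × 13.8% + 2,115 × €5.25 = €70,651.07.
Total = €0.00 + €70,651.07 = €70,651.07.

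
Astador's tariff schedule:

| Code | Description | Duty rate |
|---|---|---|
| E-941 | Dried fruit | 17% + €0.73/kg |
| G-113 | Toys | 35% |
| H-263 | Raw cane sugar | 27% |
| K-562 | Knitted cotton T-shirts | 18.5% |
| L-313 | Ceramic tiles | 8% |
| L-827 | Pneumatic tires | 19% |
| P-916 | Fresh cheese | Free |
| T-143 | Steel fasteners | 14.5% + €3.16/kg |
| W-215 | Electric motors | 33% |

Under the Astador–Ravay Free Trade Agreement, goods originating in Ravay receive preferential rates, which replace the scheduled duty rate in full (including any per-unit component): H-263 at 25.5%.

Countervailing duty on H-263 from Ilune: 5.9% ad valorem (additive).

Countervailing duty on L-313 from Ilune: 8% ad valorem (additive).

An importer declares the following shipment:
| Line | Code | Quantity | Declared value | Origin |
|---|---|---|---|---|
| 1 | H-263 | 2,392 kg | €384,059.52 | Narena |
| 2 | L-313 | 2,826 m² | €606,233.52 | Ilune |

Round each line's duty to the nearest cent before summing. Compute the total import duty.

€200,693.43

Line 1 (H-263, Narena, 2,392 kg, €384,059.52):
Base rate for H-263 is 27%.
H-263 has an FTA preferential rate, but origin Narena is not Ravay; base rate stands.
The additional-duty order on H-263 targets Ilune, not Narena; it does not apply.
Duty = €384,059.52 × 27% = €103,696.07.
Line 2 (L-313, Ilune, 2,826 m², €606,233.52):
Base rate for L-313 is 8%.
Additional duty on L-313 from Ilune: +8%. Applied ad valorem rate: 8% + 8% = 16%.
Duty = €606,233.52 × 16% = €96,997.36.
Total = €103,696.07 + €96,997.36 = €200,693.43.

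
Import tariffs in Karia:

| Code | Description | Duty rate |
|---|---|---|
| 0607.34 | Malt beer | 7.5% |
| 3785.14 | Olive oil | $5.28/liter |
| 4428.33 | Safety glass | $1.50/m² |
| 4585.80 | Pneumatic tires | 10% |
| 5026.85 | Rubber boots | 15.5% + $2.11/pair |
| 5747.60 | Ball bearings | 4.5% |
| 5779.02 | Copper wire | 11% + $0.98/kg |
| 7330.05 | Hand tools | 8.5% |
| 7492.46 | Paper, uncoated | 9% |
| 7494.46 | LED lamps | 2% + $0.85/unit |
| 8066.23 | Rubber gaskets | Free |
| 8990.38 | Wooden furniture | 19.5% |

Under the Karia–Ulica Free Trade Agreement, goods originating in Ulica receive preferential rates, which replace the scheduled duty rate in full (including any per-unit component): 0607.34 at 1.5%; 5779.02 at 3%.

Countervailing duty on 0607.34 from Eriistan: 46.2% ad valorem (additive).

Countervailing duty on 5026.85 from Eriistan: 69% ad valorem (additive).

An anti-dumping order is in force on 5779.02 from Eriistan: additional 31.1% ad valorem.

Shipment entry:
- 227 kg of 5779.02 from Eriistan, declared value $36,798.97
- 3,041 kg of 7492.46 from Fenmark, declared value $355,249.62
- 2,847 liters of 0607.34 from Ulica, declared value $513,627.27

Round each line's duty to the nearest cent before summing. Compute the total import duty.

Line 1 (5779.02, Eriistan, 227 kg, $36,798.97):
Base rate for 5779.02 is 11% + $0.98/kg.
5779.02 has an FTA preferential rate, but origin Eriistan is not Ulica; base rate stands.
Additional duty on 5779.02 from Eriistan: +31.1%. Applied ad valorem rate: 11% + 31.1% = 42.1%.
Duty = $36,798.97 × 42.1% + 227 × $0.98 = $15,714.83.
Line 2 (7492.46, Fenmark, 3,041 kg, $355,249.62):
Base rate for 7492.46 is 9%.
Duty = $355,249.62 × 9% = $31,972.47.
Line 3 (0607.34, Ulica, 2,847 liters, $513,627.27):
Base rate for 0607.34 is 7.5%.
Origin Ulica qualifies under the Karia–Ulica agreement and 0607.34 is covered: preferential rate 1.5% applies instead.
The additional-duty order on 0607.34 targets Eriistan, not Ulica; it does not apply.
Duty = $513,627.27 × 1.5% = $7,704.41.
Total = $15,714.83 + $31,972.47 + $7,704.41 = $55,391.71.

$55,391.71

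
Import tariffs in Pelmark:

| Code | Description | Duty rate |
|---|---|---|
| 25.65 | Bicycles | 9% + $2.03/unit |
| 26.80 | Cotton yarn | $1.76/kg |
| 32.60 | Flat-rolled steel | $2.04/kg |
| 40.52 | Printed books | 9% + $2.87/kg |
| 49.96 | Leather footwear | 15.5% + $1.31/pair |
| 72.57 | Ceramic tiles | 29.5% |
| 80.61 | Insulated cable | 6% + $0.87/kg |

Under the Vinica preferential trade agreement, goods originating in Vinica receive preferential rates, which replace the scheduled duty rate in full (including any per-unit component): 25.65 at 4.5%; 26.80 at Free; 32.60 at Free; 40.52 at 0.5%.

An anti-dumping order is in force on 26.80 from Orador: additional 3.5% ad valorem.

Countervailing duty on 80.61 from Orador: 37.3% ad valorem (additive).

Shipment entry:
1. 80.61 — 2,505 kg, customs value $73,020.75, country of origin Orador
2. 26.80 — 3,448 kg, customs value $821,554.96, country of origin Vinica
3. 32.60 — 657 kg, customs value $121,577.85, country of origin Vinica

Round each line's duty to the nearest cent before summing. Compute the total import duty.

Line 1 (80.61, Orador, 2,505 kg, $73,020.75):
Base rate for 80.61 is 6% + $0.87/kg.
Additional duty on 80.61 from Orador: +37.3%. Applied ad valorem rate: 6% + 37.3% = 43.3%.
Duty = $73,020.75 × 43.3% + 2,505 × $0.87 = $33,797.33.
Line 2 (26.80, Vinica, 3,448 kg, $821,554.96):
Base rate for 26.80 is $1.76/kg.
Origin Vinica qualifies under the Pelmark–Vinica agreement and 26.80 is covered: preferential rate Free applies instead.
The additional-duty order on 26.80 targets Orador, not Vinica; it does not apply.
Duty = $821,554.96 × 0% = $0.00.
Line 3 (32.60, Vinica, 657 kg, $121,577.85):
Base rate for 32.60 is $2.04/kg.
Origin Vinica qualifies under the Pelmark–Vinica agreement and 32.60 is covered: preferential rate Free applies instead.
Duty = $121,577.85 × 0% = $0.00.
Total = $33,797.33 + $0.00 + $0.00 = $33,797.33.

$33,797.33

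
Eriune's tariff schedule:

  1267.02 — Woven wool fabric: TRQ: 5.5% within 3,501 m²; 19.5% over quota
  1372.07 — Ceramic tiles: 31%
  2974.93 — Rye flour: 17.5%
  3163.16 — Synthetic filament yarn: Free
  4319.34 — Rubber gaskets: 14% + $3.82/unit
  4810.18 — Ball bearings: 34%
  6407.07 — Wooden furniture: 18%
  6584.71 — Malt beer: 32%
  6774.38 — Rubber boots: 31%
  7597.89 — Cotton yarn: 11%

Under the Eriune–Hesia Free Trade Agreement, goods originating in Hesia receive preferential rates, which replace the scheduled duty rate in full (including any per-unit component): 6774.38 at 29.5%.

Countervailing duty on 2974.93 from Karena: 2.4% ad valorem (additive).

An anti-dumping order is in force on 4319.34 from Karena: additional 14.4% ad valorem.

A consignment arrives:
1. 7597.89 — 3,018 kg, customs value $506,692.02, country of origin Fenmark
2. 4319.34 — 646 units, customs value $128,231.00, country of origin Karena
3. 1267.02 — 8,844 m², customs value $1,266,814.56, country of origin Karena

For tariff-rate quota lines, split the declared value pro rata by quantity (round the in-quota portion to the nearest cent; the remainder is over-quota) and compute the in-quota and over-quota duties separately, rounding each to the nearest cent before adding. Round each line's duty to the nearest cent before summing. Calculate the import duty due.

Line 1 (7597.89, Fenmark, 3,018 kg, $506,692.02):
Base rate for 7597.89 is 11%.
Duty = $506,692.02 × 11% = $55,736.12.
Line 2 (4319.34, Karena, 646 units, $128,231.00):
Base rate for 4319.34 is 14% + $3.82/unit.
Additional duty on 4319.34 from Karena: +14.4%. Applied ad valorem rate: 14% + 14.4% = 28.4%.
Duty = $128,231.00 × 28.4% + 646 × $3.82 = $38,885.32.
Line 3 (1267.02, Karena, 8,844 m², $1,266,814.56):
Code 1267.02 is under a tariff-rate quota (threshold 3,501 m²). In-quota: 3,501 m² at 5.5%; over-quota: 5,343 m² at 19.5%.
Pro-rata value split: in-quota = $1,266,814.56 × 3,501/8,844 = $501,483.24; over-quota = $1,266,814.56 − $501,483.24 = $765,331.32.
In-quota duty = $501,483.24 × 5.5% = $27,581.58. Over-quota duty = $765,331.32 × 19.5% = $149,239.61.
Line duty = $27,581.58 + $149,239.61 = $176,821.19.
Total = $55,736.12 + $38,885.32 + $176,821.19 = $271,442.63.

$271,442.63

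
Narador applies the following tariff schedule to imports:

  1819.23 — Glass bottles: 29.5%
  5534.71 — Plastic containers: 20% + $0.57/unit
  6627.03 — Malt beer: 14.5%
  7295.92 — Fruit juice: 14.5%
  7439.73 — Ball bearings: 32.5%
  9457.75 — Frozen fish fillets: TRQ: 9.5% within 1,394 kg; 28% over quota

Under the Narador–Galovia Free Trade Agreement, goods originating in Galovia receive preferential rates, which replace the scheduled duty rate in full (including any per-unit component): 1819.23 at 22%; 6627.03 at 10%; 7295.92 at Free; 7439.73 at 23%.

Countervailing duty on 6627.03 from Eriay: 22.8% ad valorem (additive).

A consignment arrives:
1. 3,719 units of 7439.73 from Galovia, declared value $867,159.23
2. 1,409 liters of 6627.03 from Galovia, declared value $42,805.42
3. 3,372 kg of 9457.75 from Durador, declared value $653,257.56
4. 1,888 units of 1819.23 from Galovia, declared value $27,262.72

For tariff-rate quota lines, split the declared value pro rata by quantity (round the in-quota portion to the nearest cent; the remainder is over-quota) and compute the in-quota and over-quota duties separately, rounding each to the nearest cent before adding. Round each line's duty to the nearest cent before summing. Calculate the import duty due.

$342,676.04

Line 1 (7439.73, Galovia, 3,719 units, $867,159.23):
Base rate for 7439.73 is 32.5%.
Origin Galovia qualifies under the Narador–Galovia agreement and 7439.73 is covered: preferential rate 23% applies instead.
Duty = $867,159.23 × 23% = $199,446.62.
Line 2 (6627.03, Galovia, 1,409 liters, $42,805.42):
Base rate for 6627.03 is 14.5%.
Origin Galovia qualifies under the Narador–Galovia agreement and 6627.03 is covered: preferential rate 10% applies instead.
The additional-duty order on 6627.03 targets Eriay, not Galovia; it does not apply.
Duty = $42,805.42 × 10% = $4,280.54.
Line 3 (9457.75, Durador, 3,372 kg, $653,257.56):
Code 9457.75 is under a tariff-rate quota (threshold 1,394 kg). In-quota: 1,394 kg at 9.5%; over-quota: 1,978 kg at 28%.
Pro-rata value split: in-quota = $653,257.56 × 1,394/3,372 = $270,059.62; over-quota = $653,257.56 − $270,059.62 = $383,197.94.
In-quota duty = $270,059.62 × 9.5% = $25,655.66. Over-quota duty = $383,197.94 × 28% = $107,295.42.
Line duty = $25,655.66 + $107,295.42 = $132,951.08.
Line 4 (1819.23, Galovia, 1,888 units, $27,262.72):
Base rate for 1819.23 is 29.5%.
Origin Galovia qualifies under the Narador–Galovia agreement and 1819.23 is covered: preferential rate 22% applies instead.
Duty = $27,262.72 × 22% = $5,997.80.
Total = $199,446.62 + $4,280.54 + $132,951.08 + $5,997.80 = $342,676.04.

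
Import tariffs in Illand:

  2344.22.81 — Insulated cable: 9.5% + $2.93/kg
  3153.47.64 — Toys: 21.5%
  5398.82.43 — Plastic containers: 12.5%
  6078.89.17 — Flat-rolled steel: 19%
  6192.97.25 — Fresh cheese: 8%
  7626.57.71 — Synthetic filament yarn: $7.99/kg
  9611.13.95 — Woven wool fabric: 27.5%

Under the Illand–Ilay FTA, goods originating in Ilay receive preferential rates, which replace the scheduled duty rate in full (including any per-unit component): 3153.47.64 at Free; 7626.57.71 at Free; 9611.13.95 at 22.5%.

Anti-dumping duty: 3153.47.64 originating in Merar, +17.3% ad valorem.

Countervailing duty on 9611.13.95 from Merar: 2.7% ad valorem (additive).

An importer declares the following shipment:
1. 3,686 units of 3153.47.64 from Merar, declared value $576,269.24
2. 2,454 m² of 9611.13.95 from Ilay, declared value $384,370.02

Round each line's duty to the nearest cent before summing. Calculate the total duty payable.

$310,075.72

Line 1 (3153.47.64, Merar, 3,686 units, $576,269.24):
Base rate for 3153.47.64 is 21.5%.
3153.47.64 has an FTA preferential rate, but origin Merar is not Ilay; base rate stands.
Additional duty on 3153.47.64 from Merar: +17.3%. Applied ad valorem rate: 21.5% + 17.3% = 38.8%.
Duty = $576,269.24 × 38.8% = $223,592.47.
Line 2 (9611.13.95, Ilay, 2,454 m², $384,370.02):
Base rate for 9611.13.95 is 27.5%.
Origin Ilay qualifies under the Illand–Ilay agreement and 9611.13.95 is covered: preferential rate 22.5% applies instead.
The additional-duty order on 9611.13.95 targets Merar, not Ilay; it does not apply.
Duty = $384,370.02 × 22.5% = $86,483.25.
Total = $223,592.47 + $86,483.25 = $310,075.72.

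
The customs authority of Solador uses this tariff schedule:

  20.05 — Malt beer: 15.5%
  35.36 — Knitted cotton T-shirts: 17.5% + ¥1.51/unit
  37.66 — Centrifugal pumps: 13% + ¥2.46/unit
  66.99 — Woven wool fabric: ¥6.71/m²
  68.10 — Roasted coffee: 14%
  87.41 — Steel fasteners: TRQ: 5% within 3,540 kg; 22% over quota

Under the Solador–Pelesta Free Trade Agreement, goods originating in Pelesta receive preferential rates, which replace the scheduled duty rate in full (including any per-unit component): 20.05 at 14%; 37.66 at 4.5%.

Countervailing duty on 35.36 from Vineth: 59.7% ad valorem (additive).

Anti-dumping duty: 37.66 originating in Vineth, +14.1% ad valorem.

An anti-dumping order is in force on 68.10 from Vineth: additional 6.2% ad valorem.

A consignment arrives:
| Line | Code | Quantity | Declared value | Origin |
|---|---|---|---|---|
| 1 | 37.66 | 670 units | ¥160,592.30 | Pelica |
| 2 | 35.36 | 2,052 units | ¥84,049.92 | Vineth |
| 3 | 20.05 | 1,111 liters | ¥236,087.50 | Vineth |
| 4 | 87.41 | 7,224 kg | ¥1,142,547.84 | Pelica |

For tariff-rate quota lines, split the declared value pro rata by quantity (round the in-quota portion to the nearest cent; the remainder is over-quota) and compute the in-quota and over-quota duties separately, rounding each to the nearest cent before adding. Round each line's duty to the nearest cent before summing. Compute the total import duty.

Line 1 (37.66, Pelica, 670 units, ¥160,592.30):
Base rate for 37.66 is 13% + ¥2.46/unit.
37.66 has an FTA preferential rate, but origin Pelica is not Pelesta; base rate stands.
The additional-duty order on 37.66 targets Vineth, not Pelica; it does not apply.
Duty = ¥160,592.30 × 13% + 670 × ¥2.46 = ¥22,525.20.
Line 2 (35.36, Vineth, 2,052 units, ¥84,049.92):
Base rate for 35.36 is 17.5% + ¥1.51/unit.
Additional duty on 35.36 from Vineth: +59.7%. Applied ad valorem rate: 17.5% + 59.7% = 77.2%.
Duty = ¥84,049.92 × 77.2% + 2,052 × ¥1.51 = ¥67,985.06.
Line 3 (20.05, Vineth, 1,111 liters, ¥236,087.50):
Base rate for 20.05 is 15.5%.
20.05 has an FTA preferential rate, but origin Vineth is not Pelesta; base rate stands.
Duty = ¥236,087.50 × 15.5% = ¥36,593.56.
Line 4 (87.41, Pelica, 7,224 kg, ¥1,142,547.84):
Code 87.41 is under a tariff-rate quota (threshold 3,540 kg). In-quota: 3,540 kg at 5%; over-quota: 3,684 kg at 22%.
Pro-rata value split: in-quota = ¥1,142,547.84 × 3,540/7,224 = ¥559,886.40; over-quota = ¥1,142,547.84 − ¥559,886.40 = ¥582,661.44.
In-quota duty = ¥559,886.40 × 5% = ¥27,994.32. Over-quota duty = ¥582,661.44 × 22% = ¥128,185.52.
Line duty = ¥27,994.32 + ¥128,185.52 = ¥156,179.84.
Total = ¥22,525.20 + ¥67,985.06 + ¥36,593.56 + ¥156,179.84 = ¥283,283.66.

¥283,283.66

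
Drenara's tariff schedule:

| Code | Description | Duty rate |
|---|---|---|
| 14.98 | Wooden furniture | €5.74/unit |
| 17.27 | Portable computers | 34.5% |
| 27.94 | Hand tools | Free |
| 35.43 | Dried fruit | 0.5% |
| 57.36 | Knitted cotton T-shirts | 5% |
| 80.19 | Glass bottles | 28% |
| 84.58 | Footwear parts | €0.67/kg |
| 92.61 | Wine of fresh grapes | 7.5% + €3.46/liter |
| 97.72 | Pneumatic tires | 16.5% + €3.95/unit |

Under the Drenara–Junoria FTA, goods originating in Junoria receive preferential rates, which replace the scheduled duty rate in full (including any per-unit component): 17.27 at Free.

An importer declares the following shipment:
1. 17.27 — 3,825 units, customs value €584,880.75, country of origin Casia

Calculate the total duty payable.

€201,783.86

Line 1 (17.27, Casia, 3,825 units, €584,880.75):
Base rate for 17.27 is 34.5%.
17.27 has an FTA preferential rate, but origin Casia is not Junoria; base rate stands.
Duty = €584,880.75 × 34.5% = €201,783.86.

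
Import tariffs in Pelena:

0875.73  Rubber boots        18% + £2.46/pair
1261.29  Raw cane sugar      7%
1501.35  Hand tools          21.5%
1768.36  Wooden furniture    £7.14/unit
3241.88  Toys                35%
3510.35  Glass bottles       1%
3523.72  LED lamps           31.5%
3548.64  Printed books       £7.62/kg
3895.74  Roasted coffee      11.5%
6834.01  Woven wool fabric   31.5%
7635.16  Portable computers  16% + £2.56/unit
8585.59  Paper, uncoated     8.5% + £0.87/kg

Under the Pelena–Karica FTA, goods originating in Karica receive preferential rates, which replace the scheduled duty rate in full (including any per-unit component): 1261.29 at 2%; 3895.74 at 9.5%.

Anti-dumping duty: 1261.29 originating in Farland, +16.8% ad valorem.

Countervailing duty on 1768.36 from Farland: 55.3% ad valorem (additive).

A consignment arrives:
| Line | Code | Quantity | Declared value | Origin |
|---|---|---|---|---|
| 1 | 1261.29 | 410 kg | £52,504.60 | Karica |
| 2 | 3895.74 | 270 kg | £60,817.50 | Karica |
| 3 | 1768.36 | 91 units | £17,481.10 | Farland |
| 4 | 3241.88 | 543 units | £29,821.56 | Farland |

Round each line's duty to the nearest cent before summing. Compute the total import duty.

Line 1 (1261.29, Karica, 410 kg, £52,504.60):
Base rate for 1261.29 is 7%.
Origin Karica qualifies under the Pelena–Karica agreement and 1261.29 is covered: preferential rate 2% applies instead.
The additional-duty order on 1261.29 targets Farland, not Karica; it does not apply.
Duty = £52,504.60 × 2% = £1,050.09.
Line 2 (3895.74, Karica, 270 kg, £60,817.50):
Base rate for 3895.74 is 11.5%.
Origin Karica qualifies under the Pelena–Karica agreement and 3895.74 is covered: preferential rate 9.5% applies instead.
Duty = £60,817.50 × 9.5% = £5,777.66.
Line 3 (1768.36, Farland, 91 units, £17,481.10):
Base rate for 1768.36 is £7.14/unit.
Additional duty on 1768.36 from Farland: +55.3% ad valorem. Applied ad valorem rate = 55.3%.
Duty = £17,481.10 × 55.3% + 91 × £7.14 = £10,316.79.
Line 4 (3241.88, Farland, 543 units, £29,821.56):
Base rate for 3241.88 is 35%.
Duty = £29,821.56 × 35% = £10,437.55.
Total = £1,050.09 + £5,777.66 + £10,316.79 + £10,437.55 = £27,582.09.

£27,582.09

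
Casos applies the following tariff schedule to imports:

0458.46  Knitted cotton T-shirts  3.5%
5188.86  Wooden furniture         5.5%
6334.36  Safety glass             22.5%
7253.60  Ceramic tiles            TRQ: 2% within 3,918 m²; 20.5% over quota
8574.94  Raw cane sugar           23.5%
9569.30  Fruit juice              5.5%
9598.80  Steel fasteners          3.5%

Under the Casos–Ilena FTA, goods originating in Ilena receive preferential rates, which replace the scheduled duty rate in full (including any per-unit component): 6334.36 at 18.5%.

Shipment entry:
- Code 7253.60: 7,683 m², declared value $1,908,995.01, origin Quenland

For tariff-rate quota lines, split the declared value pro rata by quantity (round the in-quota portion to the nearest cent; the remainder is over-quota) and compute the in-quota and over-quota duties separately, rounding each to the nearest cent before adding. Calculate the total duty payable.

Line 1 (7253.60, Quenland, 7,683 m², $1,908,995.01):
Code 7253.60 is under a tariff-rate quota (threshold 3,918 m²). In-quota: 3,918 m² at 2%; over-quota: 3,765 m² at 20.5%.
Pro-rata value split: in-quota = $1,908,995.01 × 3,918/7,683 = $973,505.46; over-quota = $1,908,995.01 − $973,505.46 = $935,489.55.
In-quota duty = $973,505.46 × 2% = $19,470.11. Over-quota duty = $935,489.55 × 20.5% = $191,775.36.
Line duty = $19,470.11 + $191,775.36 = $211,245.47.

$211,245.47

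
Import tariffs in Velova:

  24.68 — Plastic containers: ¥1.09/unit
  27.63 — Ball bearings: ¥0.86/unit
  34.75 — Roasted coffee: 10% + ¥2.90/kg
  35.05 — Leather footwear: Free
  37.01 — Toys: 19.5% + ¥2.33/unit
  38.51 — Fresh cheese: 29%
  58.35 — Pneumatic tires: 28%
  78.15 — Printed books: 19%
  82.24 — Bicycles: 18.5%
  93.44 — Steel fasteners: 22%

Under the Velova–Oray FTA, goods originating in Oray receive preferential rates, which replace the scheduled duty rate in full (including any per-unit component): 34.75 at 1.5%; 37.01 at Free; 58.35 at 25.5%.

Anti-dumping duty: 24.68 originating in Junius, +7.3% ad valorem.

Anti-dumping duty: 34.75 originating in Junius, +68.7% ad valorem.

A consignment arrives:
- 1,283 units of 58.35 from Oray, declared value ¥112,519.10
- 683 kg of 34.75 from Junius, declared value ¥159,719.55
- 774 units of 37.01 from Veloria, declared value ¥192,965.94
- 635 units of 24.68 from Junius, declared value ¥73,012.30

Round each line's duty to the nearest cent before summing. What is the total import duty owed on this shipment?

Line 1 (58.35, Oray, 1,283 units, ¥112,519.10):
Base rate for 58.35 is 28%.
Origin Oray qualifies under the Velova–Oray agreement and 58.35 is covered: preferential rate 25.5% applies instead.
Duty = ¥112,519.10 × 25.5% = ¥28,692.37.
Line 2 (34.75, Junius, 683 kg, ¥159,719.55):
Base rate for 34.75 is 10% + ¥2.90/kg.
34.75 has an FTA preferential rate, but origin Junius is not Oray; base rate stands.
Additional duty on 34.75 from Junius: +68.7%. Applied ad valorem rate: 10% + 68.7% = 78.7%.
Duty = ¥159,719.55 × 78.7% + 683 × ¥2.90 = ¥127,679.99.
Line 3 (37.01, Veloria, 774 units, ¥192,965.94):
Base rate for 37.01 is 19.5% + ¥2.33/unit.
37.01 has an FTA preferential rate, but origin Veloria is not Oray; base rate stands.
Duty = ¥192,965.94 × 19.5% + 774 × ¥2.33 = ¥39,431.78.
Line 4 (24.68, Junius, 635 units, ¥73,012.30):
Base rate for 24.68 is ¥1.09/unit.
Additional duty on 24.68 from Junius: +7.3% ad valorem. Applied ad valorem rate = 7.3%.
Duty = ¥73,012.30 × 7.3% + 635 × ¥1.09 = ¥6,022.05.
Total = ¥28,692.37 + ¥127,679.99 + ¥39,431.78 + ¥6,022.05 = ¥201,826.19.

¥201,826.19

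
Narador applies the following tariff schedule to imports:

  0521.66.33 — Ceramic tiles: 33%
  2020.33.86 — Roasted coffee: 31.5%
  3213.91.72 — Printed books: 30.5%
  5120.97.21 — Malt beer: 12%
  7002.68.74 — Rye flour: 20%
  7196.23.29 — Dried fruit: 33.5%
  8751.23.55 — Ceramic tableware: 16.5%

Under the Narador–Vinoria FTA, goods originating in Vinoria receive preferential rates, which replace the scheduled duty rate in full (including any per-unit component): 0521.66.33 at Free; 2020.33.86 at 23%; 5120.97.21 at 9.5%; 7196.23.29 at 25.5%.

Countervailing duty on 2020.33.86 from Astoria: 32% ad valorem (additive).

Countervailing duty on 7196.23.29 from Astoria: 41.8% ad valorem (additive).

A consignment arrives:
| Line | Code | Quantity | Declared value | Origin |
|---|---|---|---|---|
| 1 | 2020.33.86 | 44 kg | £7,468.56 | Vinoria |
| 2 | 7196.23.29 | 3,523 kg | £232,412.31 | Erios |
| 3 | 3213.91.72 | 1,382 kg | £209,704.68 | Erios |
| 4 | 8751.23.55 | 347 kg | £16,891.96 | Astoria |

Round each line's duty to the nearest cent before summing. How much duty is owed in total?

Line 1 (2020.33.86, Vinoria, 44 kg, £7,468.56):
Base rate for 2020.33.86 is 31.5%.
Origin Vinoria qualifies under the Narador–Vinoria agreement and 2020.33.86 is covered: preferential rate 23% applies instead.
The additional-duty order on 2020.33.86 targets Astoria, not Vinoria; it does not apply.
Duty = £7,468.56 × 23% = £1,717.77.
Line 2 (7196.23.29, Erios, 3,523 kg, £232,412.31):
Base rate for 7196.23.29 is 33.5%.
7196.23.29 has an FTA preferential rate, but origin Erios is not Vinoria; base rate stands.
The additional-duty order on 7196.23.29 targets Astoria, not Erios; it does not apply.
Duty = £232,412.31 × 33.5% = £77,858.12.
Line 3 (3213.91.72, Erios, 1,382 kg, £209,704.68):
Base rate for 3213.91.72 is 30.5%.
Duty = £209,704.68 × 30.5% = £63,959.93.
Line 4 (8751.23.55, Astoria, 347 kg, £16,891.96):
Base rate for 8751.23.55 is 16.5%.
Duty = £16,891.96 × 16.5% = £2,787.17.
Total = £1,717.77 + £77,858.12 + £63,959.93 + £2,787.17 = £146,322.99.

£146,322.99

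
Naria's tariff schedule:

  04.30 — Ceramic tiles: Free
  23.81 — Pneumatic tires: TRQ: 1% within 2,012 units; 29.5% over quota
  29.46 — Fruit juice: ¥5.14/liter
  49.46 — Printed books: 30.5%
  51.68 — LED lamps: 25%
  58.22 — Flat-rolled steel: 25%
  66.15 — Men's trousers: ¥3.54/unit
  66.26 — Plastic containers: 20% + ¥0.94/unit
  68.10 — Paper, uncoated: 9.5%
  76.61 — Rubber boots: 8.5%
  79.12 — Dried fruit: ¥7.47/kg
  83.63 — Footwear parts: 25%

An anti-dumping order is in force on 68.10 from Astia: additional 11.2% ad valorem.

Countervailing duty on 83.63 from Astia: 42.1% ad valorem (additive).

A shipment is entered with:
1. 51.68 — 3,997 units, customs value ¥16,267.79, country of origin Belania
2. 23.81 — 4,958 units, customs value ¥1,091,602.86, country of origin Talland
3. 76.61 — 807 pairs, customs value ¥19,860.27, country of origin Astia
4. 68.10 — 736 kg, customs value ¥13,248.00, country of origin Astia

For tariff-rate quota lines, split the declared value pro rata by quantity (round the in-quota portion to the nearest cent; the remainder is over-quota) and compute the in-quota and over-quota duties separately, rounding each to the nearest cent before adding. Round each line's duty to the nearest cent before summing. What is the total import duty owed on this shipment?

¥204,270.37

Line 1 (51.68, Belania, 3,997 units, ¥16,267.79):
Base rate for 51.68 is 25%.
Duty = ¥16,267.79 × 25% = ¥4,066.95.
Line 2 (23.81, Talland, 4,958 units, ¥1,091,602.86):
Code 23.81 is under a tariff-rate quota (threshold 2,012 units). In-quota: 2,012 units at 1%; over-quota: 2,946 units at 29.5%.
Pro-rata value split: in-quota = ¥1,091,602.86 × 2,012/4,958 = ¥442,982.04; over-quota = ¥1,091,602.86 − ¥442,982.04 = ¥648,620.82.
In-quota duty = ¥442,982.04 × 1% = ¥4,429.82. Over-quota duty = ¥648,620.82 × 29.5% = ¥191,343.14.
Line duty = ¥4,429.82 + ¥191,343.14 = ¥195,772.96.
Line 3 (76.61, Astia, 807 pairs, ¥19,860.27):
Base rate for 76.61 is 8.5%.
Duty = ¥19,860.27 × 8.5% = ¥1,688.12.
Line 4 (68.10, Astia, 736 kg, ¥13,248.00):
Base rate for 68.10 is 9.5%.
Additional duty on 68.10 from Astia: +11.2%. Applied ad valorem rate: 9.5% + 11.2% = 20.7%.
Duty = ¥13,248.00 × 20.7% = ¥2,742.34.
Total = ¥4,066.95 + ¥195,772.96 + ¥1,688.12 + ¥2,742.34 = ¥204,270.37.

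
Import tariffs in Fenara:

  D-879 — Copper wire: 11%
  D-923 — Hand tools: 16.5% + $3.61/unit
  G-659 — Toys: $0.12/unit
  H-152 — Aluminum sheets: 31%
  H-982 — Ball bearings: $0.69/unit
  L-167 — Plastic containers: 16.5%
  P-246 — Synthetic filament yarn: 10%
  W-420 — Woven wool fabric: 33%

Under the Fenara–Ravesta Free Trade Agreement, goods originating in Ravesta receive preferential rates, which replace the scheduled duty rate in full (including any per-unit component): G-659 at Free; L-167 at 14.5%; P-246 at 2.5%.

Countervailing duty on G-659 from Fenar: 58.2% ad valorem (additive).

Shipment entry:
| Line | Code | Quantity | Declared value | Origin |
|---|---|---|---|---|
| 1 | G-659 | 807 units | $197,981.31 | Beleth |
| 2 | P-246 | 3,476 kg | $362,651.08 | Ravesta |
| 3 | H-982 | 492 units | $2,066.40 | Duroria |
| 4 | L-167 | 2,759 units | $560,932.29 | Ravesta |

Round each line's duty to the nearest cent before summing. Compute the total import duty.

Line 1 (G-659, Beleth, 807 units, $197,981.31):
Base rate for G-659 is $0.12/unit.
G-659 has an FTA preferential rate, but origin Beleth is not Ravesta; base rate stands.
The additional-duty order on G-659 targets Fenar, not Beleth; it does not apply.
Duty = 807 × $0.12 = $96.84.
Line 2 (P-246, Ravesta, 3,476 kg, $362,651.08):
Base rate for P-246 is 10%.
Origin Ravesta qualifies under the Fenara–Ravesta agreement and P-246 is covered: preferential rate 2.5% applies instead.
Duty = $362,651.08 × 2.5% = $9,066.28.
Line 3 (H-982, Duroria, 492 units, $2,066.40):
Base rate for H-982 is $0.69/unit.
Duty = 492 × $0.69 = $339.48.
Line 4 (L-167, Ravesta, 2,759 units, $560,932.29):
Base rate for L-167 is 16.5%.
Origin Ravesta qualifies under the Fenara–Ravesta agreement and L-167 is covered: preferential rate 14.5% applies instead.
Duty = $560,932.29 × 14.5% = $81,335.18.
Total = $96.84 + $9,066.28 + $339.48 + $81,335.18 = $90,837.78.

$90,837.78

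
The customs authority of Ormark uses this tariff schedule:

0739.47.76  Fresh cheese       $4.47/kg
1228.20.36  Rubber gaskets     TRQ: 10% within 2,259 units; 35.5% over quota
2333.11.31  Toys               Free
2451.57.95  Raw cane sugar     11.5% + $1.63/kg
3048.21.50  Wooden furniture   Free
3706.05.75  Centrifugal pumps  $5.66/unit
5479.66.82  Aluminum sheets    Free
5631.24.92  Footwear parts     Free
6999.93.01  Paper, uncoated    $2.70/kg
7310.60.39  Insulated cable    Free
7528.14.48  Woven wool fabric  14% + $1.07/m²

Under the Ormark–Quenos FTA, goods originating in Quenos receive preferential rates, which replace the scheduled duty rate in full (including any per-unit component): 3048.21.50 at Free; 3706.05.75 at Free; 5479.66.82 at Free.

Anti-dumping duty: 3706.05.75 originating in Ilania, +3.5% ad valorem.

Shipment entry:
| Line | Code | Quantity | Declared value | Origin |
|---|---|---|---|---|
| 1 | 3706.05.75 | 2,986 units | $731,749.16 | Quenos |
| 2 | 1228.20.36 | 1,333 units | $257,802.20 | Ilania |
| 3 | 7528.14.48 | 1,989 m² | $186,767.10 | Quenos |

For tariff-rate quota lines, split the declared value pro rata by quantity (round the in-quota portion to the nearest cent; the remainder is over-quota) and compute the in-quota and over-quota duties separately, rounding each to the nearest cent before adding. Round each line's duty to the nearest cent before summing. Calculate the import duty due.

$54,055.84

Line 1 (3706.05.75, Quenos, 2,986 units, $731,749.16):
Base rate for 3706.05.75 is $5.66/unit.
Origin Quenos qualifies under the Ormark–Quenos agreement and 3706.05.75 is covered: preferential rate Free applies instead.
The additional-duty order on 3706.05.75 targets Ilania, not Quenos; it does not apply.
Duty = $731,749.16 × 0% = $0.00.
Line 2 (1228.20.36, Ilania, 1,333 units, $257,802.20):
Code 1228.20.36 is under a tariff-rate quota (threshold 2,259 units). Quantity 1,333 units is within the quota, so the in-quota rate 10% applies to the full value.
Duty = $257,802.20 × 10% = $25,780.22.
Line 3 (7528.14.48, Quenos, 1,989 m², $186,767.10):
Base rate for 7528.14.48 is 14% + $1.07/m².
Origin Quenos is the FTA partner but 7528.14.48 is not on the preference list; base rate stands.
Duty = $186,767.10 × 14% + 1,989 × $1.07 = $28,275.62.
Total = $0.00 + $25,780.22 + $28,275.62 = $54,055.84.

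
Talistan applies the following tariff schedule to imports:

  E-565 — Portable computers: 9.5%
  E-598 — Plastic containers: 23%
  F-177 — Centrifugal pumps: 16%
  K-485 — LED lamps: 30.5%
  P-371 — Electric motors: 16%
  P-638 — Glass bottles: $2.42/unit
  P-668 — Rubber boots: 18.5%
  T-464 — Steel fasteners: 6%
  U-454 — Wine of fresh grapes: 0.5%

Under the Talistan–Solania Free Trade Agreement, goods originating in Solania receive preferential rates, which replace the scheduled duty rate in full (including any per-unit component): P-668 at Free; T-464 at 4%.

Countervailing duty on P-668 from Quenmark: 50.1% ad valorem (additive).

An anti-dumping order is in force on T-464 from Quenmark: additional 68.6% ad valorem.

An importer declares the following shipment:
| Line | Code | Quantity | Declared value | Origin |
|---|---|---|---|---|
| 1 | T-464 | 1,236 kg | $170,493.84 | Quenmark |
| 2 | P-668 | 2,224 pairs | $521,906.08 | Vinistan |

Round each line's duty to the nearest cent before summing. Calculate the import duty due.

$223,741.02

Line 1 (T-464, Quenmark, 1,236 kg, $170,493.84):
Base rate for T-464 is 6%.
T-464 has an FTA preferential rate, but origin Quenmark is not Solania; base rate stands.
Additional duty on T-464 from Quenmark: +68.6%. Applied ad valorem rate: 6% + 68.6% = 74.6%.
Duty = $170,493.84 × 74.6% = $127,188.40.
Line 2 (P-668, Vinistan, 2,224 pairs, $521,906.08):
Base rate for P-668 is 18.5%.
P-668 has an FTA preferential rate, but origin Vinistan is not Solania; base rate stands.
The additional-duty order on P-668 targets Quenmark, not Vinistan; it does not apply.
Duty = $521,906.08 × 18.5% = $96,552.62.
Total = $127,188.40 + $96,552.62 = $223,741.02.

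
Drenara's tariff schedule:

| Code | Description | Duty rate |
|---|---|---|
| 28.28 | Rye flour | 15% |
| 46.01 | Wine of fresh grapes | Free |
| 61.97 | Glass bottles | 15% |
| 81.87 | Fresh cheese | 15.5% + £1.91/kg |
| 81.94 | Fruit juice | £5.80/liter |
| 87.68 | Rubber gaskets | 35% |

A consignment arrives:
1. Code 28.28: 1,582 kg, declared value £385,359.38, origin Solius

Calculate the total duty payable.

£57,803.91

Line 1 (28.28, Solius, 1,582 kg, £385,359.38):
Base rate for 28.28 is 15%.
Duty = £385,359.38 × 15% = £57,803.91.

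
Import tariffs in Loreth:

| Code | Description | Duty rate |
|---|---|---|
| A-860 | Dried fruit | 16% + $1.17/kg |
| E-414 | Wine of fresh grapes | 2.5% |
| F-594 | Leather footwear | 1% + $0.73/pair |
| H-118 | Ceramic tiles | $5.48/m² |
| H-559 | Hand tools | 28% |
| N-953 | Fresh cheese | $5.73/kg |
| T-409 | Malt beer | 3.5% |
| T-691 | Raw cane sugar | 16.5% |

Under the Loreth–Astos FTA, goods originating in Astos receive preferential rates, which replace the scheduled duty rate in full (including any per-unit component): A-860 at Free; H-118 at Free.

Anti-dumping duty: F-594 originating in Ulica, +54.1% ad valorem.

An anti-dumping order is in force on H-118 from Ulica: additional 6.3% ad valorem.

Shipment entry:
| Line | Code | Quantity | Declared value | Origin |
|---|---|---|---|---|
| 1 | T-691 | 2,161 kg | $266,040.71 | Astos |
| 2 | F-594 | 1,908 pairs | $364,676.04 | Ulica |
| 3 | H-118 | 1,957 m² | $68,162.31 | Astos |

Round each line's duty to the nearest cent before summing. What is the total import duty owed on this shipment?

$246,226.06

Line 1 (T-691, Astos, 2,161 kg, $266,040.71):
Base rate for T-691 is 16.5%.
Origin Astos is the FTA partner but T-691 is not on the preference list; base rate stands.
Duty = $266,040.71 × 16.5% = $43,896.72.
Line 2 (F-594, Ulica, 1,908 pairs, $364,676.04):
Base rate for F-594 is 1% + $0.73/pair.
Additional duty on F-594 from Ulica: +54.1%. Applied ad valorem rate: 1% + 54.1% = 55.1%.
Duty = $364,676.04 × 55.1% + 1,908 × $0.73 = $202,329.34.
Line 3 (H-118, Astos, 1,957 m², $68,162.31):
Base rate for H-118 is $5.48/m².
Origin Astos qualifies under the Loreth–Astos agreement and H-118 is covered: preferential rate Free applies instead.
The additional-duty order on H-118 targets Ulica, not Astos; it does not apply.
Duty = $68,162.31 × 0% = $0.00.
Total = $43,896.72 + $202,329.34 + $0.00 = $246,226.06.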